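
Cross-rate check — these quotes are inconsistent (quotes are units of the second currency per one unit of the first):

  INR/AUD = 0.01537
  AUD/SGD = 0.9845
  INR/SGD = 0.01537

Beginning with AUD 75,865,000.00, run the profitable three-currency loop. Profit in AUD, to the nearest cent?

Profit: AUD 1,194,421.03

Profitable loop is AUD → INR → SGD → AUD:
AUD 75,865,000.00 ÷ 0.01537 = INR 4,935,914,118.41
INR 4,935,914,118.41 × 0.01537 = SGD 75,865,000.00
SGD 75,865,000.00 ÷ 0.9845 = AUD 77,059,421.03
Profit = AUD 77,059,421.03 − AUD 75,865,000.00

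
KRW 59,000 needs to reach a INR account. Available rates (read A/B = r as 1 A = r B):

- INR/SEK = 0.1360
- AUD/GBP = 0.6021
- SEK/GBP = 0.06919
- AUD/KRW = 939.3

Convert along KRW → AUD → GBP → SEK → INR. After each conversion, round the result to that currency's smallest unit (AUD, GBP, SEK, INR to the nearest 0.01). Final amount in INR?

KRW 59,000 ÷ 939.3 = AUD 62.81
AUD 62.81 × 0.6021 = GBP 37.82
GBP 37.82 ÷ 0.06919 = SEK 546.61
SEK 546.61 ÷ 0.1360 = INR 4,019.19

INR 4,019.19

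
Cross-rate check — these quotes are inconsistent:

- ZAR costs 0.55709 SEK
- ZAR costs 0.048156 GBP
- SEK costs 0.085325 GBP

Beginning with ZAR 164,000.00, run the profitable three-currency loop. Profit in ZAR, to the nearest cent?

Profitable loop is ZAR → GBP → SEK → ZAR:
ZAR 164,000.00 × 0.048156 = GBP 7,897.58
GBP 7,897.58 ÷ 0.085325 = SEK 92,558.85
SEK 92,558.85 ÷ 0.55709 = ZAR 166,147.03
Profit = ZAR 166,147.03 − ZAR 164,000.00

Profit: ZAR 2,147.03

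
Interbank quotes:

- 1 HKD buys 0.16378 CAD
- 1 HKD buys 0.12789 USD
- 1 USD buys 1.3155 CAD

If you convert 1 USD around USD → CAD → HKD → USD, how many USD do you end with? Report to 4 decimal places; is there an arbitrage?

Around USD → CAD → HKD → USD: 1 × 1.3155 ÷ 0.16378 × 0.12789 = 1.027227
Product > 1; profitable direction is USD → CAD → HKD → USD.

1.0272 (arbitrage exists)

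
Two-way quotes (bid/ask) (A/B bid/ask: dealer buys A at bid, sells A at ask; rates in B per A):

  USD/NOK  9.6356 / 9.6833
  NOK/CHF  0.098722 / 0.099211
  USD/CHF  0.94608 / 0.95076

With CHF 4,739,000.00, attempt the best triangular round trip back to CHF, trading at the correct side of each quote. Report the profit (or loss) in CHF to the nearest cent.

Net profit: CHF 2,420.96

Best loop CHF → USD → NOK → CHF:
CHF 4,739,000.00 ÷ 0.95076 (buy USD at ask) = USD 4,984,433.51
USD 4,984,433.51 × 9.6356 (sell USD at bid) = NOK 48,028,007.49
NOK 48,028,007.49 × 0.098722 (sell NOK at bid) = CHF 4,741,420.96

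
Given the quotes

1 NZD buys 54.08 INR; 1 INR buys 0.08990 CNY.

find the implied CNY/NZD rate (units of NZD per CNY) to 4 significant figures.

1 CNY ÷ 0.08990 = 11.1235 INR
11.1235 INR ÷ 54.08 = 0.205685 NZD

CNY/NZD = 0.2057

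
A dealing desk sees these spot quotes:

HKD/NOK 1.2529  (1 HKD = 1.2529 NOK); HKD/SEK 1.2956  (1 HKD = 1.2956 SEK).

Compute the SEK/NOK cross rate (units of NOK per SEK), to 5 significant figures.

SEK/NOK = 0.96704

1 SEK ÷ 1.2956 = 0.771843 HKD
0.771843 HKD × 1.2529 = 0.967042 NOK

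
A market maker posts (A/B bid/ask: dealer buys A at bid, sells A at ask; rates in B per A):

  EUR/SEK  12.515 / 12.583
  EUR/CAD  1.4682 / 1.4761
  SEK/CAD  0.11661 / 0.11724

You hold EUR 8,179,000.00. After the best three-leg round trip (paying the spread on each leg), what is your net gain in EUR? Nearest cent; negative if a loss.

Best loop EUR → CAD → SEK → EUR:
EUR 8,179,000.00 × 1.4682 (sell EUR at bid) = CAD 12,008,407.80
CAD 12,008,407.80 ÷ 0.11724 (buy SEK at ask) = SEK 102,425,859.77
SEK 102,425,859.77 ÷ 12.583 (buy EUR at ask) = EUR 8,140,019.06

Net result: EUR -38,980.94 (no profitable arbitrage after spreads)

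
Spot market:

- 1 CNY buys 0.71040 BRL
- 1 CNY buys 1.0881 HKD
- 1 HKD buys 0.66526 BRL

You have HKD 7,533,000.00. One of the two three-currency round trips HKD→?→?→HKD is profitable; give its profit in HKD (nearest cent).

Profitable loop is HKD → BRL → CNY → HKD:
HKD 7,533,000.00 × 0.66526 = BRL 5,011,403.58
BRL 5,011,403.58 ÷ 0.71040 = CNY 7,054,340.62
CNY 7,054,340.62 × 1.0881 = HKD 7,675,828.03
Profit = HKD 7,675,828.03 − HKD 7,533,000.00

Profit: HKD 142,828.03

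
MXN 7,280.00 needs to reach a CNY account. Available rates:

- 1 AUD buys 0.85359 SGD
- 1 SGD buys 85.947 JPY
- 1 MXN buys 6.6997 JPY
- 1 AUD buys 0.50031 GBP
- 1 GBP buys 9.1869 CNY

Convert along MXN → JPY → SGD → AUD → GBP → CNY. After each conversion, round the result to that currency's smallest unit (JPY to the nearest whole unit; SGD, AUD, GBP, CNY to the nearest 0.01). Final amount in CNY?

MXN 7,280.00 × 6.6997 = JPY 48,774
JPY 48,774 ÷ 85.947 = SGD 567.49
SGD 567.49 ÷ 0.85359 = AUD 664.83
AUD 664.83 × 0.50031 = GBP 332.62
GBP 332.62 × 9.1869 = CNY 3,055.75

CNY 3,055.75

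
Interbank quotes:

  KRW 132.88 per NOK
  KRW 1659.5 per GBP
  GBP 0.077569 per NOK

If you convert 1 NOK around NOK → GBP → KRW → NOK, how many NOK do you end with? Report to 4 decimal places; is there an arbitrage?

Around NOK → GBP → KRW → NOK: 1 × 0.077569 × 1659.5 ÷ 132.88 = 0.968737
Product < 1; profitable direction is NOK → KRW → GBP → NOK.

0.9687 (arbitrage exists)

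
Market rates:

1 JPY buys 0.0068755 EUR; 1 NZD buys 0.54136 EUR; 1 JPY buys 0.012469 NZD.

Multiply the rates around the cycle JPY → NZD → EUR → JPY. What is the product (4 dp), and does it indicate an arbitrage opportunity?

Around JPY → NZD → EUR → JPY: 1 × 0.012469 × 0.54136 ÷ 0.0068755 = 0.981778
Product < 1; profitable direction is JPY → EUR → NZD → JPY.

0.9818 (arbitrage exists)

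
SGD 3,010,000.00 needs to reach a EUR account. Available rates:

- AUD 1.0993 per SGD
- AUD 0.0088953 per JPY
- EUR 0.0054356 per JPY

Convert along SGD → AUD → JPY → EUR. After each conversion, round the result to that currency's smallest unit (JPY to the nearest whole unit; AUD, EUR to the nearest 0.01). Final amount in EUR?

SGD 3,010,000.00 × 1.0993 = AUD 3,308,893.00
AUD 3,308,893.00 ÷ 0.0088953 = JPY 371,982,170
JPY 371,982,170 × 0.0054356 = EUR 2,021,946.28

EUR 2,021,946.28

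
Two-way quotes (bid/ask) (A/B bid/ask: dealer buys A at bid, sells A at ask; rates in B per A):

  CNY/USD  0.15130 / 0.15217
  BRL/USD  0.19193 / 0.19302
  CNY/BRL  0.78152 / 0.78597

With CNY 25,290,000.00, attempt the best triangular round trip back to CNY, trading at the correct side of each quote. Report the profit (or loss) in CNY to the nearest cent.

Net result: CNY -68,002.61 (no profitable arbitrage after spreads)

Best loop CNY → USD → BRL → CNY:
CNY 25,290,000.00 × 0.15130 (sell CNY at bid) = USD 3,826,377.00
USD 3,826,377.00 ÷ 0.19302 (buy BRL at ask) = BRL 19,823,733.29
BRL 19,823,733.29 ÷ 0.78597 (buy CNY at ask) = CNY 25,221,997.39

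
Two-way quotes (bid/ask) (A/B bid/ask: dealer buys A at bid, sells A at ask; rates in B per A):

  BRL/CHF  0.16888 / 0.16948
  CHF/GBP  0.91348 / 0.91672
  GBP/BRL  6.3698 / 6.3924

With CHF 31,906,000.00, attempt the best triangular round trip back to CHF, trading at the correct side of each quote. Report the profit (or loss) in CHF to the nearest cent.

Net profit: CHF 219,748.59

Best loop CHF → BRL → GBP → CHF:
CHF 31,906,000.00 ÷ 0.16948 (buy BRL at ask) = BRL 188,258,201.56
BRL 188,258,201.56 ÷ 6.3924 (buy GBP at ask) = GBP 29,450,316.24
GBP 29,450,316.24 ÷ 0.91672 (buy CHF at ask) = CHF 32,125,748.59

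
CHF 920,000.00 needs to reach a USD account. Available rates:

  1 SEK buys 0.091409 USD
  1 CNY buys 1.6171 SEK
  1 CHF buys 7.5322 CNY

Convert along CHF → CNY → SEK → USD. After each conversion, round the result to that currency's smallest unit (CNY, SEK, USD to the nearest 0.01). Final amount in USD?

CHF 920,000.00 × 7.5322 = CNY 6,929,624.00
CNY 6,929,624.00 × 1.6171 = SEK 11,205,894.97
SEK 11,205,894.97 × 0.091409 = USD 1,024,319.65

USD 1,024,319.65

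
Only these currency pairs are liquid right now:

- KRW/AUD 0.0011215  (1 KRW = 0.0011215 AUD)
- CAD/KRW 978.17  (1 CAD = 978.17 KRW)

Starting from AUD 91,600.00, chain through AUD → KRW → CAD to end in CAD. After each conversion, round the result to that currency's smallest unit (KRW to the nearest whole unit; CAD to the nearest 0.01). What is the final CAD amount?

CAD 83,499.11

AUD 91,600.00 ÷ 0.0011215 = KRW 81,676,326
KRW 81,676,326 ÷ 978.17 = CAD 83,499.11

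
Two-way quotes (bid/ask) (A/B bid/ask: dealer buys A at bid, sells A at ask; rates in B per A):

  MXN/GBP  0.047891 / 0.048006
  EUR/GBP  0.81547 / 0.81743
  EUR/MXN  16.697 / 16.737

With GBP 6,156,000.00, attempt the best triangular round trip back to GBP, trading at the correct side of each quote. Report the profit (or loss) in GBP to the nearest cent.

Net profit: GBP 91,891.27

Best loop GBP → MXN → EUR → GBP:
GBP 6,156,000.00 ÷ 0.048006 (buy MXN at ask) = MXN 128,233,970.75
MXN 128,233,970.75 ÷ 16.737 (buy EUR at ask) = EUR 7,661,705.85
EUR 7,661,705.85 × 0.81547 (sell EUR at bid) = GBP 6,247,891.27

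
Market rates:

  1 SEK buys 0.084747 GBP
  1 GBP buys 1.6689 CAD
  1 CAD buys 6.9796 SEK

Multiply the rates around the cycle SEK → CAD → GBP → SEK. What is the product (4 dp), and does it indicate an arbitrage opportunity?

1.0130 (arbitrage exists)

Around SEK → CAD → GBP → SEK: 1 ÷ 6.9796 ÷ 1.6689 ÷ 0.084747 = 1.013013
Product > 1; profitable direction is SEK → CAD → GBP → SEK.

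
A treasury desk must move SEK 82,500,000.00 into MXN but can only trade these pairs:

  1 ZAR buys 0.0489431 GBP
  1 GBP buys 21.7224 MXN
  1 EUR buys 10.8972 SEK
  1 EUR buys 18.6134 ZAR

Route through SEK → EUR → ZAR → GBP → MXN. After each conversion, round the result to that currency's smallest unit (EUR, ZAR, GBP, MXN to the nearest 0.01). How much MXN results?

MXN 149,818,007.78

SEK 82,500,000.00 ÷ 10.8972 = EUR 7,570,752.12
EUR 7,570,752.12 × 18.6134 = ZAR 140,917,437.51
ZAR 140,917,437.51 × 0.0489431 = GBP 6,896,936.24
GBP 6,896,936.24 × 21.7224 = MXN 149,818,007.78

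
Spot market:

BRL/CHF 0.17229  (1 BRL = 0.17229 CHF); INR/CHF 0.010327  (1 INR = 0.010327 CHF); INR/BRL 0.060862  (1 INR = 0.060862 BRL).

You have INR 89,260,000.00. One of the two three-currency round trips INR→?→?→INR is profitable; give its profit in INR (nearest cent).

Profitable loop is INR → BRL → CHF → INR:
INR 89,260,000.00 × 0.060862 = BRL 5,432,542.12
BRL 5,432,542.12 × 0.17229 = CHF 935,972.68
CHF 935,972.68 ÷ 0.010327 = INR 90,633,551.07
Profit = INR 90,633,551.07 − INR 89,260,000.00

Profit: INR 1,373,551.07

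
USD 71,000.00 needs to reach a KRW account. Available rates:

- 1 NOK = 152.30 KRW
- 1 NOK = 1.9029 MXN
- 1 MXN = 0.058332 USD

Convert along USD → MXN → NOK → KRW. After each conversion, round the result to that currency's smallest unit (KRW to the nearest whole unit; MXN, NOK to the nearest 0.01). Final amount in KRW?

USD 71,000.00 ÷ 0.058332 = MXN 1,217,170.68
MXN 1,217,170.68 ÷ 1.9029 = NOK 639,639.85
NOK 639,639.85 × 152.30 = KRW 97,417,149

KRW 97,417,149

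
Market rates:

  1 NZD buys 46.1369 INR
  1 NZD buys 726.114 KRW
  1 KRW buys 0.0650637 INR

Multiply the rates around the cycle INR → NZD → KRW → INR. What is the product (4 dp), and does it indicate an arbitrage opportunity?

1.0240 (arbitrage exists)

Around INR → NZD → KRW → INR: 1 ÷ 46.1369 × 726.114 × 0.0650637 = 1.023989
Product > 1; profitable direction is INR → NZD → KRW → INR.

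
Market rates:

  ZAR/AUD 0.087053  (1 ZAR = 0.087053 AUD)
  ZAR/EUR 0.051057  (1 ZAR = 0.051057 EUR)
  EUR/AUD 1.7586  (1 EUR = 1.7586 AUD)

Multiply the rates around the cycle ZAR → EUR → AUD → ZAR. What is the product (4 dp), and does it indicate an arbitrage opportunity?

1.0314 (arbitrage exists)

Around ZAR → EUR → AUD → ZAR: 1 × 0.051057 × 1.7586 ÷ 0.087053 = 1.031427
Product > 1; profitable direction is ZAR → EUR → AUD → ZAR.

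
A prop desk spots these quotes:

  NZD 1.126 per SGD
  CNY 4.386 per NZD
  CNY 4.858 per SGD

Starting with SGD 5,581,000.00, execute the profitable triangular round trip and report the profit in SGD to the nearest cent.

Profit: SGD 92,636.79

Profitable loop is SGD → NZD → CNY → SGD:
SGD 5,581,000.00 × 1.126 = NZD 6,284,206.00
NZD 6,284,206.00 × 4.386 = CNY 27,562,527.52
CNY 27,562,527.52 ÷ 4.858 = SGD 5,673,636.79
Profit = SGD 5,673,636.79 − SGD 5,581,000.00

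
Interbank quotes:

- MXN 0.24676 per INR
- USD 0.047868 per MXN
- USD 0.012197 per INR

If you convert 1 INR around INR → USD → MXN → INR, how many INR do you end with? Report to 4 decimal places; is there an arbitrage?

Around INR → USD → MXN → INR: 1 × 0.012197 ÷ 0.047868 ÷ 0.24676 = 1.032602
Product > 1; profitable direction is INR → USD → MXN → INR.

1.0326 (arbitrage exists)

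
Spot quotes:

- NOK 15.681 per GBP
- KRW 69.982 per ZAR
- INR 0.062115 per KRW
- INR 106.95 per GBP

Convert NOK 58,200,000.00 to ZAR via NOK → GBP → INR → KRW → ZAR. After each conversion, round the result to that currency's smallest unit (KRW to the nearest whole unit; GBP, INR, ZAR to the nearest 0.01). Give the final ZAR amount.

ZAR 91,316,063.02

NOK 58,200,000.00 ÷ 15.681 = GBP 3,711,497.99
GBP 3,711,497.99 × 106.95 = INR 396,944,710.03
INR 396,944,710.03 ÷ 0.062115 = KRW 6,390,480,722
KRW 6,390,480,722 ÷ 69.982 = ZAR 91,316,063.02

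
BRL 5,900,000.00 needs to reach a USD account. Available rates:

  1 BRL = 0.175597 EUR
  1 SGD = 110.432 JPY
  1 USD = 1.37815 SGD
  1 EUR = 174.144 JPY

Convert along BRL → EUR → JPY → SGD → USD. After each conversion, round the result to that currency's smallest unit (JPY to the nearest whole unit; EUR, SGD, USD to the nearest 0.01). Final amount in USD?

BRL 5,900,000.00 × 0.175597 = EUR 1,036,022.30
EUR 1,036,022.30 × 174.144 = JPY 180,417,067
JPY 180,417,067 ÷ 110.432 = SGD 1,633,739.02
SGD 1,633,739.02 ÷ 1.37815 = USD 1,185,458.06

USD 1,185,458.06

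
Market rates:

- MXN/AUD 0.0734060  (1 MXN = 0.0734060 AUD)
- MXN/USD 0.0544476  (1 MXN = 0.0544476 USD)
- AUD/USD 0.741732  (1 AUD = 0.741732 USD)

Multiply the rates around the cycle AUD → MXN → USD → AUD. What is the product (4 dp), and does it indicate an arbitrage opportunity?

1.0000 (no arbitrage)

Around AUD → MXN → USD → AUD: 1 ÷ 0.0734060 × 0.0544476 ÷ 0.741732 = 1.000000
Product ≈ 1 (deviation 0.000%, within rounding noise).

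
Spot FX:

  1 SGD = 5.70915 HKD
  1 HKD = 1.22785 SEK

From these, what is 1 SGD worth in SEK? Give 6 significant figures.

1 SGD × 5.70915 = 5.70915 HKD
5.70915 HKD × 1.22785 = 7.00998 SEK

SGD/SEK = 7.00998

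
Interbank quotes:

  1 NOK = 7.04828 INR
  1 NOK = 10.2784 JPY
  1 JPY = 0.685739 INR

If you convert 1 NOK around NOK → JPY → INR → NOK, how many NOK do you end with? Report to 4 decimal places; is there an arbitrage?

1.0000 (no arbitrage)

Around NOK → JPY → INR → NOK: 1 × 10.2784 × 0.685739 ÷ 7.04828 = 1.000003
Product ≈ 1 (deviation 0.000%, within rounding noise).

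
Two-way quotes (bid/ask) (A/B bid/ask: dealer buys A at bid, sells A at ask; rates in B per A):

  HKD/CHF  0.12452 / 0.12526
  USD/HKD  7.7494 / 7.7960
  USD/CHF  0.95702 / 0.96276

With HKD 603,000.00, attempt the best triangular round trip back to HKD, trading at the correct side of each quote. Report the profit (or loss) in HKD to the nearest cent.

Best loop HKD → CHF → USD → HKD:
HKD 603,000.00 × 0.12452 (sell HKD at bid) = CHF 75,085.56
CHF 75,085.56 ÷ 0.96276 (buy USD at ask) = USD 77,989.90
USD 77,989.90 × 7.7494 (sell USD at bid) = HKD 604,374.96

Net profit: HKD 1,374.96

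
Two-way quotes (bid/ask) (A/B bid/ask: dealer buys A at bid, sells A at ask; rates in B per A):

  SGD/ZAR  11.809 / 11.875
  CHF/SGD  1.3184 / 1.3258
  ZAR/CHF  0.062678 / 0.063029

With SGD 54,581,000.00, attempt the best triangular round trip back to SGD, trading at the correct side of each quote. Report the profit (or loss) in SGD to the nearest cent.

Net profit: SGD 422,387.66

Best loop SGD → CHF → ZAR → SGD:
SGD 54,581,000.00 ÷ 1.3258 (buy CHF at ask) = CHF 41,168,351.18
CHF 41,168,351.18 ÷ 0.063029 (buy ZAR at ask) = ZAR 653,165,228.45
ZAR 653,165,228.45 ÷ 11.875 (buy SGD at ask) = SGD 55,003,387.66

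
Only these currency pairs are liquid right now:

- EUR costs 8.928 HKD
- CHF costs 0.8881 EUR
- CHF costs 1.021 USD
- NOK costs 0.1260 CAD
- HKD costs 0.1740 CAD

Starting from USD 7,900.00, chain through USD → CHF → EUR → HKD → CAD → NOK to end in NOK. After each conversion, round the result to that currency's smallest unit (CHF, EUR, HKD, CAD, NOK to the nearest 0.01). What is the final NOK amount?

USD 7,900.00 ÷ 1.021 = CHF 7,737.51
CHF 7,737.51 × 0.8881 = EUR 6,871.68
EUR 6,871.68 × 8.928 = HKD 61,350.36
HKD 61,350.36 × 0.1740 = CAD 10,674.96
CAD 10,674.96 ÷ 0.1260 = NOK 84,721.90

NOK 84,721.90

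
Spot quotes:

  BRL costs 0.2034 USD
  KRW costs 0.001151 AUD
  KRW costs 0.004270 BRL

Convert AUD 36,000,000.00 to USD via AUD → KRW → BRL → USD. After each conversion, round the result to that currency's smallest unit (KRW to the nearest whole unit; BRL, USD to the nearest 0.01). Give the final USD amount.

AUD 36,000,000.00 ÷ 0.001151 = KRW 31,277,150,304
KRW 31,277,150,304 × 0.004270 = BRL 133,553,431.80
BRL 133,553,431.80 × 0.2034 = USD 27,164,768.03

USD 27,164,768.03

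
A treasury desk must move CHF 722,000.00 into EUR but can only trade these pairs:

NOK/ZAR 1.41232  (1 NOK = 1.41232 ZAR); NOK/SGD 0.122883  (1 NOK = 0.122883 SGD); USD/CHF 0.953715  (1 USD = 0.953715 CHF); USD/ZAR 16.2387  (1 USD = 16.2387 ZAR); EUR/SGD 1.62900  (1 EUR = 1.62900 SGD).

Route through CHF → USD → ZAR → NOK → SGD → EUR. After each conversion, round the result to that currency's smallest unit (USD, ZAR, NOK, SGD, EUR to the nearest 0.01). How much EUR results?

CHF 722,000.00 ÷ 0.953715 = USD 757,039.58
USD 757,039.58 × 16.2387 = ZAR 12,293,338.63
ZAR 12,293,338.63 ÷ 1.41232 = NOK 8,704,357.82
NOK 8,704,357.82 × 0.122883 = SGD 1,069,617.60
SGD 1,069,617.60 ÷ 1.62900 = EUR 656,609.94

EUR 656,609.94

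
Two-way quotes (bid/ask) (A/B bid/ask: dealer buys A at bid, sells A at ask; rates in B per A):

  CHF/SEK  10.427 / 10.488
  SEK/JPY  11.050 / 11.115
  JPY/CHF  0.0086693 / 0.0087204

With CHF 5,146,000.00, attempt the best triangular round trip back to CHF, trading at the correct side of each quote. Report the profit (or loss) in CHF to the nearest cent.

Net result: CHF -5,853.88 (no profitable arbitrage after spreads)

Best loop CHF → SEK → JPY → CHF:
CHF 5,146,000.00 × 10.427 (sell CHF at bid) = SEK 53,657,342.00
SEK 53,657,342.00 × 11.050 (sell SEK at bid) = JPY 592,913,629
JPY 592,913,629 × 0.0086693 (sell JPY at bid) = CHF 5,140,146.12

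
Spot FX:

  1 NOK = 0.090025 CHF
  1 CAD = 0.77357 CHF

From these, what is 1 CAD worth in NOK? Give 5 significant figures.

1 CAD × 0.77357 = 0.77357 CHF
0.77357 CHF ÷ 0.090025 = 8.59284 NOK

CAD/NOK = 8.5928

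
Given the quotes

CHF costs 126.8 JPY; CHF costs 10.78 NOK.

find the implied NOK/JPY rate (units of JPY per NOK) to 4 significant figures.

1 NOK ÷ 10.78 = 0.0927644 CHF
0.0927644 CHF × 126.8 = 11.7625 JPY

NOK/JPY = 11.76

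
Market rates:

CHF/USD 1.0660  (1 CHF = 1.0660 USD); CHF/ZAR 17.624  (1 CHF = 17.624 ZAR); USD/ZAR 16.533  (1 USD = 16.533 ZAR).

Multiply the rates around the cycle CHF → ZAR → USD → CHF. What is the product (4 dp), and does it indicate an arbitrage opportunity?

1.0000 (no arbitrage)

Around CHF → ZAR → USD → CHF: 1 × 17.624 ÷ 16.533 ÷ 1.0660 = 0.999990
Product ≈ 1 (deviation 0.001%, within rounding noise).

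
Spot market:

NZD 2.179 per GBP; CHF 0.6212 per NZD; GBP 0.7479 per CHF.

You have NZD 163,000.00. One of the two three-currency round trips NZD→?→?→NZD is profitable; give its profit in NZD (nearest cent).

Profitable loop is NZD → CHF → GBP → NZD:
NZD 163,000.00 × 0.6212 = CHF 101,255.60
CHF 101,255.60 × 0.7479 = GBP 75,729.06
GBP 75,729.06 × 2.179 = NZD 165,013.63
Profit = NZD 165,013.63 − NZD 163,000.00

Profit: NZD 2,013.63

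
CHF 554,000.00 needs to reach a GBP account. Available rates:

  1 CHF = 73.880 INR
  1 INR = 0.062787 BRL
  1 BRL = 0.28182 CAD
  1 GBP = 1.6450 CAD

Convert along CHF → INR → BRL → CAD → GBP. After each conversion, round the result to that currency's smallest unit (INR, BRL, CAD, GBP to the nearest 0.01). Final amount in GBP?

CHF 554,000.00 × 73.880 = INR 40,929,520.00
INR 40,929,520.00 × 0.062787 = BRL 2,569,841.77
BRL 2,569,841.77 × 0.28182 = CAD 724,232.81
CAD 724,232.81 ÷ 1.6450 = GBP 440,263.11

GBP 440,263.11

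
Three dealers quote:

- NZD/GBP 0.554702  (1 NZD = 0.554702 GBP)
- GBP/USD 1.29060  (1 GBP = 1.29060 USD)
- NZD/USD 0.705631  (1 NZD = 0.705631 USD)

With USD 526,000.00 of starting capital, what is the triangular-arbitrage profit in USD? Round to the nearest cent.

Profitable loop is USD → NZD → GBP → USD:
USD 526,000.00 ÷ 0.705631 = NZD 745,432.10
NZD 745,432.10 × 0.554702 = GBP 413,492.68
GBP 413,492.68 × 1.29060 = USD 533,653.65
Profit = USD 533,653.65 − USD 526,000.00

Profit: USD 7,653.65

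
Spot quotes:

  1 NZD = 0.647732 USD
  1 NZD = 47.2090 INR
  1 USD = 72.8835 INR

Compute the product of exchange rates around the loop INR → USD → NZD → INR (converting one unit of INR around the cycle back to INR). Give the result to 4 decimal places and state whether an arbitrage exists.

1.0000 (no arbitrage)

Around INR → USD → NZD → INR: 1 ÷ 72.8835 ÷ 0.647732 × 47.2090 = 1.000001
Product ≈ 1 (deviation 0.000%, within rounding noise).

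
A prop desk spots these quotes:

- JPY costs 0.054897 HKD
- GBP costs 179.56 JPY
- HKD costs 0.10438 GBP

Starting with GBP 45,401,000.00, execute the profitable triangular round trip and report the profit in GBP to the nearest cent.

Profit: GBP 1,312,339.94

Profitable loop is GBP → JPY → HKD → GBP:
GBP 45,401,000.00 × 179.56 = JPY 8,152,203,560
JPY 8,152,203,560 × 0.054897 = HKD 447,531,518.83
HKD 447,531,518.83 × 0.10438 = GBP 46,713,339.94
Profit = GBP 46,713,339.94 − GBP 45,401,000.00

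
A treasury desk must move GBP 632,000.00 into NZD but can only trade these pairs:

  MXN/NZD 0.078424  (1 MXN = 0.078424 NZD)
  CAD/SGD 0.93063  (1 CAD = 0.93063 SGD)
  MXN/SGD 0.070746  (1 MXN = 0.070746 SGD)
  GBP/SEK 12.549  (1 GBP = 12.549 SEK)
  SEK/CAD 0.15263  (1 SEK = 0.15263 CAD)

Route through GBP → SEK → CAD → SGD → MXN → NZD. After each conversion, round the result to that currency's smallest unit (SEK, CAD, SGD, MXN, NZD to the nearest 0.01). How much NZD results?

GBP 632,000.00 × 12.549 = SEK 7,930,968.00
SEK 7,930,968.00 × 0.15263 = CAD 1,210,503.65
CAD 1,210,503.65 × 0.93063 = SGD 1,126,531.01
SGD 1,126,531.01 ÷ 0.070746 = MXN 15,923,600.06
MXN 15,923,600.06 × 0.078424 = NZD 1,248,792.41

NZD 1,248,792.41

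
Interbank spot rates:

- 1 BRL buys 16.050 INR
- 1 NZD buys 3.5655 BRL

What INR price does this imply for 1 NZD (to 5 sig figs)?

NZD/INR = 57.226

1 NZD × 3.5655 = 3.5655 BRL
3.5655 BRL × 16.050 = 57.2263 INR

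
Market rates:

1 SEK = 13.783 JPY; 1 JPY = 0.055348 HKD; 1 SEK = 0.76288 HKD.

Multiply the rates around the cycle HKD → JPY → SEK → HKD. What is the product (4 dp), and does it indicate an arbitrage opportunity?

Around HKD → JPY → SEK → HKD: 1 ÷ 0.055348 ÷ 13.783 × 0.76288 = 1.000024
Product ≈ 1 (deviation 0.002%, within rounding noise).

1.0000 (no arbitrage)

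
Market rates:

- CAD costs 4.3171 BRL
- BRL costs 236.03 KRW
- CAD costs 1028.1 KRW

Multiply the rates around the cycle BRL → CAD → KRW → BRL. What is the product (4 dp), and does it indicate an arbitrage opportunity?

Around BRL → CAD → KRW → BRL: 1 ÷ 4.3171 × 1028.1 ÷ 236.03 = 1.008965
Product > 1; profitable direction is BRL → CAD → KRW → BRL.

1.0090 (arbitrage exists)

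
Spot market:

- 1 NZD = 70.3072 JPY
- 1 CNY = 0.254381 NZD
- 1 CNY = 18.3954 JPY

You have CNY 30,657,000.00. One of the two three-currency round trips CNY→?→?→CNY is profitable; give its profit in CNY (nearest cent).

Profit: CNY 875,210.49

Profitable loop is CNY → JPY → NZD → CNY:
CNY 30,657,000.00 × 18.3954 = JPY 563,947,778
JPY 563,947,778 ÷ 70.3072 = NZD 8,021,195.24
NZD 8,021,195.24 ÷ 0.254381 = CNY 31,532,210.49
Profit = CNY 31,532,210.49 − CNY 30,657,000.00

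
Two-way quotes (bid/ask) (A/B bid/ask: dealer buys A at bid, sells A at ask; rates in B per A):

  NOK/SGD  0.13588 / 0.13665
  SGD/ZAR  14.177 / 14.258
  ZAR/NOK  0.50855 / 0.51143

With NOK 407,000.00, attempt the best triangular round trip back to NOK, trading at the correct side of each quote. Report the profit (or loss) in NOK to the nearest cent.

Best loop NOK → ZAR → SGD → NOK:
NOK 407,000.00 ÷ 0.51143 (buy ZAR at ask) = ZAR 795,807.83
ZAR 795,807.83 ÷ 14.258 (buy SGD at ask) = SGD 55,814.83
SGD 55,814.83 ÷ 0.13665 (buy NOK at ask) = NOK 408,451.00

Net profit: NOK 1,451.00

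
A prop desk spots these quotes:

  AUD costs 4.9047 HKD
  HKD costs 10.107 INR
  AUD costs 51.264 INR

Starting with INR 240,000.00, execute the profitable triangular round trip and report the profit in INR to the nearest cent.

Profitable loop is INR → HKD → AUD → INR:
INR 240,000.00 ÷ 10.107 = HKD 23,745.92
HKD 23,745.92 ÷ 4.9047 = AUD 4,841.46
AUD 4,841.46 × 51.264 = INR 248,192.71
Profit = INR 248,192.71 − INR 240,000.00

Profit: INR 8,192.71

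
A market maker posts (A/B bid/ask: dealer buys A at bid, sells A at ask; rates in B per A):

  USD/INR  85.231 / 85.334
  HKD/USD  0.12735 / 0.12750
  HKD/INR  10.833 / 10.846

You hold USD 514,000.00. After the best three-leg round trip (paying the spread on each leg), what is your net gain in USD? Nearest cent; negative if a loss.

Net profit: USD 387.08

Best loop USD → INR → HKD → USD:
USD 514,000.00 × 85.231 (sell USD at bid) = INR 43,808,734.00
INR 43,808,734.00 ÷ 10.846 (buy HKD at ask) = HKD 4,039,160.43
HKD 4,039,160.43 × 0.12735 (sell HKD at bid) = USD 514,387.08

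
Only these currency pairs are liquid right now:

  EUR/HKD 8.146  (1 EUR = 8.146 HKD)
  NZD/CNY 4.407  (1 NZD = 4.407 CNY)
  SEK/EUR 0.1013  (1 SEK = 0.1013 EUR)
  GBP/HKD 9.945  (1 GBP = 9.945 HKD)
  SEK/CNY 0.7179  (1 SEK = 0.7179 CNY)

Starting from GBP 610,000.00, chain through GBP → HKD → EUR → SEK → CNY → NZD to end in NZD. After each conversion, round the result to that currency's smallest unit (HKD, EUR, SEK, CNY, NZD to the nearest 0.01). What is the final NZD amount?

NZD 1,197,572.12

GBP 610,000.00 × 9.945 = HKD 6,066,450.00
HKD 6,066,450.00 ÷ 8.146 = EUR 744,715.20
EUR 744,715.20 ÷ 0.1013 = SEK 7,351,581.44
SEK 7,351,581.44 × 0.7179 = CNY 5,277,700.32
CNY 5,277,700.32 ÷ 4.407 = NZD 1,197,572.12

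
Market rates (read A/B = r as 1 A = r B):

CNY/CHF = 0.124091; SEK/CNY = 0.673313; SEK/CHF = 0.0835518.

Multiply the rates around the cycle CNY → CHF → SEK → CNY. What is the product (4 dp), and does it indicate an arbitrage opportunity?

Around CNY → CHF → SEK → CNY: 1 × 0.124091 ÷ 0.0835518 × 0.673313 = 1.000003
Product ≈ 1 (deviation 0.000%, within rounding noise).

1.0000 (no arbitrage)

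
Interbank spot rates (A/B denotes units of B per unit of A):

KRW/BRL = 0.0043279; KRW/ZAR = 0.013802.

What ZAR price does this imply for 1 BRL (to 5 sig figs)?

BRL/ZAR = 3.1891

1 BRL ÷ 0.0043279 = 231.059 KRW
231.059 KRW × 0.013802 = 3.18908 ZAR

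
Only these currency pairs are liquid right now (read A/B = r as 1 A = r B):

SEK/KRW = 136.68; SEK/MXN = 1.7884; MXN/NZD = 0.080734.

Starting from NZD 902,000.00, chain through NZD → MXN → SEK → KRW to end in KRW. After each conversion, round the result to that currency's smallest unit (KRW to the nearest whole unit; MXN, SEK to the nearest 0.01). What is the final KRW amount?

KRW 853,867,288

NZD 902,000.00 ÷ 0.080734 = MXN 11,172,492.38
MXN 11,172,492.38 ÷ 1.7884 = SEK 6,247,199.94
SEK 6,247,199.94 × 136.68 = KRW 853,867,288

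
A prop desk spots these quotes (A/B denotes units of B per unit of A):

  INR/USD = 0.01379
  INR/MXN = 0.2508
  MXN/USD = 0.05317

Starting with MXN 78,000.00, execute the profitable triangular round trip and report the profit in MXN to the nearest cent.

Profitable loop is MXN → INR → USD → MXN:
MXN 78,000.00 ÷ 0.2508 = INR 311,004.78
INR 311,004.78 × 0.01379 = USD 4,288.76
USD 4,288.76 ÷ 0.05317 = MXN 80,661.20
Profit = MXN 80,661.20 − MXN 78,000.00

Profit: MXN 2,661.20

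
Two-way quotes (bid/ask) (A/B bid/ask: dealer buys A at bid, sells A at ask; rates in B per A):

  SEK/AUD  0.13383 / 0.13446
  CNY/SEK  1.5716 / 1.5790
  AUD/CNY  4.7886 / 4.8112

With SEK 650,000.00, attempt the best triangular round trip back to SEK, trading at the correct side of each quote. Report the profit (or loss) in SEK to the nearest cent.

Best loop SEK → AUD → CNY → SEK:
SEK 650,000.00 × 0.13383 (sell SEK at bid) = AUD 86,989.50
AUD 86,989.50 × 4.7886 (sell AUD at bid) = CNY 416,557.92
CNY 416,557.92 × 1.5716 (sell CNY at bid) = SEK 654,662.43

Net profit: SEK 4,662.43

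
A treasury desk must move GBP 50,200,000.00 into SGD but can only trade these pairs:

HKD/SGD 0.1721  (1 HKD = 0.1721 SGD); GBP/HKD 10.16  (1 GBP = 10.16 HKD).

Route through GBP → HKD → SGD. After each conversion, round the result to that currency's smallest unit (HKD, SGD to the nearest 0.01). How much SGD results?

SGD 87,776,507.20

GBP 50,200,000.00 × 10.16 = HKD 510,032,000.00
HKD 510,032,000.00 × 0.1721 = SGD 87,776,507.20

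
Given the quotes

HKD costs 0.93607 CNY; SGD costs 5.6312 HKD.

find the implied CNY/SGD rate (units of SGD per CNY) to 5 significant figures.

CNY/SGD = 0.18971

1 CNY ÷ 0.93607 = 1.0683 HKD
1.0683 HKD ÷ 5.6312 = 0.18971 SGD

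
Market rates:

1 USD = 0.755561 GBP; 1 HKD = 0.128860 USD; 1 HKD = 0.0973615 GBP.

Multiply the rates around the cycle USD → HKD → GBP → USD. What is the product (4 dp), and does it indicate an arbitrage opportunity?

1.0000 (no arbitrage)

Around USD → HKD → GBP → USD: 1 ÷ 0.128860 × 0.0973615 ÷ 0.755561 = 0.999999
Product ≈ 1 (deviation 0.000%, within rounding noise).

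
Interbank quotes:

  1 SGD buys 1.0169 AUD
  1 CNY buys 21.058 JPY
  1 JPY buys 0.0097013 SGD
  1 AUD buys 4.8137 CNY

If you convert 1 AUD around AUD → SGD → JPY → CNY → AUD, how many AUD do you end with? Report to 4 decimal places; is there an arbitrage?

Around AUD → SGD → JPY → CNY → AUD: 1 ÷ 1.0169 ÷ 0.0097013 ÷ 21.058 ÷ 4.8137 = 0.999990
Product ≈ 1 (deviation 0.001%, within rounding noise).

1.0000 (no arbitrage)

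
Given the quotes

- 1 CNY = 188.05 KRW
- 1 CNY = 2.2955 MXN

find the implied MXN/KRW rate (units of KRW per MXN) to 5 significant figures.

MXN/KRW = 81.921

1 MXN ÷ 2.2955 = 0.435635 CNY
0.435635 CNY × 188.05 = 81.9212 KRW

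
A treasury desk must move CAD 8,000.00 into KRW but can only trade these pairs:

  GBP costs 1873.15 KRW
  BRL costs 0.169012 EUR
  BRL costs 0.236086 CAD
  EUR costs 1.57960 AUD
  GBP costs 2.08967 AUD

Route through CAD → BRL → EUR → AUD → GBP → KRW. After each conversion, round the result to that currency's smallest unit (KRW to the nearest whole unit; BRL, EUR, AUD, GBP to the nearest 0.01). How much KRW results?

KRW 8,109,222

CAD 8,000.00 ÷ 0.236086 = BRL 33,885.96
BRL 33,885.96 × 0.169012 = EUR 5,727.13
EUR 5,727.13 × 1.57960 = AUD 9,046.57
AUD 9,046.57 ÷ 2.08967 = GBP 4,329.19
GBP 4,329.19 × 1873.15 = KRW 8,109,222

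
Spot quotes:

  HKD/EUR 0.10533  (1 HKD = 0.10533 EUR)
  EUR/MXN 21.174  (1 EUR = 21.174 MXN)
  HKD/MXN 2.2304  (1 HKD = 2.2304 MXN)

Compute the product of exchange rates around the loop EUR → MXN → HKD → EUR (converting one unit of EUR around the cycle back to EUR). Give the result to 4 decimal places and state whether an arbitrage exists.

Around EUR → MXN → HKD → EUR: 1 × 21.174 ÷ 2.2304 × 0.10533 = 0.999936
Product ≈ 1 (deviation 0.006%, within rounding noise).

0.9999 (no arbitrage)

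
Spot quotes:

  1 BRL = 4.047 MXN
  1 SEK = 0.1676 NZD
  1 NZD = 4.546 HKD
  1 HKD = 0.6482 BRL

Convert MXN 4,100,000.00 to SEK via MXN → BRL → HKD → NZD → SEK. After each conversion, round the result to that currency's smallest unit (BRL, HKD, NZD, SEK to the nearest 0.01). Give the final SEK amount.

SEK 2,051,342.48

MXN 4,100,000.00 ÷ 4.047 = BRL 1,013,096.12
BRL 1,013,096.12 ÷ 0.6482 = HKD 1,562,937.55
HKD 1,562,937.55 ÷ 4.546 = NZD 343,805.00
NZD 343,805.00 ÷ 0.1676 = SEK 2,051,342.48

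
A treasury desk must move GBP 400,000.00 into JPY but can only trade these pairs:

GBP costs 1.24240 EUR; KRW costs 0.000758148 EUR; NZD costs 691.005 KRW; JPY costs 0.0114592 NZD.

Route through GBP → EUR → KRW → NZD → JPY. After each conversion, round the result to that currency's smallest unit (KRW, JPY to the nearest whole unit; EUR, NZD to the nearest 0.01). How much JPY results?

JPY 82,781,245

GBP 400,000.00 × 1.24240 = EUR 496,960.00
EUR 496,960.00 ÷ 0.000758148 = KRW 655,492,068
KRW 655,492,068 ÷ 691.005 = NZD 948,606.84
NZD 948,606.84 ÷ 0.0114592 = JPY 82,781,245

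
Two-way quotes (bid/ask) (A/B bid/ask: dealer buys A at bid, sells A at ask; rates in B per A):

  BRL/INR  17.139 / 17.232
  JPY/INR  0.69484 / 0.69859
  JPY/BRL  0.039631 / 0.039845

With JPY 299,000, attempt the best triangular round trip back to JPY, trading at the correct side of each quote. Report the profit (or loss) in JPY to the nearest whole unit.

Best loop JPY → INR → BRL → JPY:
JPY 299,000 × 0.69484 (sell JPY at bid) = INR 207,757.16
INR 207,757.16 ÷ 17.232 (buy BRL at ask) = BRL 12,056.47
BRL 12,056.47 ÷ 0.039845 (buy JPY at ask) = JPY 302,584

Net profit: JPY 3,584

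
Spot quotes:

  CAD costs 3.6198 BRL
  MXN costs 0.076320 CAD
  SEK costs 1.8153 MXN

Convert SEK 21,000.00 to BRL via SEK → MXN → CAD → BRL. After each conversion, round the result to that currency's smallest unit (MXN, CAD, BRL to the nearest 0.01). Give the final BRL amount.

SEK 21,000.00 × 1.8153 = MXN 38,121.30
MXN 38,121.30 × 0.076320 = CAD 2,909.42
CAD 2,909.42 × 3.6198 = BRL 10,531.52

BRL 10,531.52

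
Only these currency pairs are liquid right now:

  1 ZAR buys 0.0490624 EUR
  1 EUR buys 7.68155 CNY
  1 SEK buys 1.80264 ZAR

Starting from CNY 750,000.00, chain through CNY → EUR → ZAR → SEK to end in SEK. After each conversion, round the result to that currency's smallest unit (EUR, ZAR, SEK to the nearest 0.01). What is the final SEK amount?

CNY 750,000.00 ÷ 7.68155 = EUR 97,636.54
EUR 97,636.54 ÷ 0.0490624 = ZAR 1,990,048.18
ZAR 1,990,048.18 ÷ 1.80264 = SEK 1,103,963.18

SEK 1,103,963.18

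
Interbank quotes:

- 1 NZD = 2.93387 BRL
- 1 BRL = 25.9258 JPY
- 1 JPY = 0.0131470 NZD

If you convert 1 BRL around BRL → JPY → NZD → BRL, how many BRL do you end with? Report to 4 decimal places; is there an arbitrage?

Around BRL → JPY → NZD → BRL: 1 × 25.9258 × 0.0131470 × 2.93387 = 0.999999
Product ≈ 1 (deviation 0.000%, within rounding noise).

1.0000 (no arbitrage)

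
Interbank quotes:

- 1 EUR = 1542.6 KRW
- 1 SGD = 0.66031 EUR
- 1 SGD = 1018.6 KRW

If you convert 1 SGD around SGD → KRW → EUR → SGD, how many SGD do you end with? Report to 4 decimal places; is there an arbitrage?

Around SGD → KRW → EUR → SGD: 1 × 1018.6 ÷ 1542.6 ÷ 0.66031 = 1.000006
Product ≈ 1 (deviation 0.001%, within rounding noise).

1.0000 (no arbitrage)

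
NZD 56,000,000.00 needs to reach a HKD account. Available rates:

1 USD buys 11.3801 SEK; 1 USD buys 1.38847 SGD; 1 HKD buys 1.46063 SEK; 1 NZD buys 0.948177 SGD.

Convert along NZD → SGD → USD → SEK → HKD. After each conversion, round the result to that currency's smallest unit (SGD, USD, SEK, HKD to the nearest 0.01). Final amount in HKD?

NZD 56,000,000.00 × 0.948177 = SGD 53,097,912.00
SGD 53,097,912.00 ÷ 1.38847 = USD 38,242,030.44
USD 38,242,030.44 × 11.3801 = SEK 435,198,130.61
SEK 435,198,130.61 ÷ 1.46063 = HKD 297,952,342.90

HKD 297,952,342.90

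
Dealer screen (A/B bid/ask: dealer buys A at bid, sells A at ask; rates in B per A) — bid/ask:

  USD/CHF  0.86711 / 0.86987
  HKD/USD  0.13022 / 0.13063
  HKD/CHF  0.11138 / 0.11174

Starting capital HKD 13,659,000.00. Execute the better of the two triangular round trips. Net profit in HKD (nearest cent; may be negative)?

Best loop HKD → USD → CHF → HKD:
HKD 13,659,000.00 × 0.13022 (sell HKD at bid) = USD 1,778,674.98
USD 1,778,674.98 × 0.86711 (sell USD at bid) = CHF 1,542,306.86
CHF 1,542,306.86 ÷ 0.11174 (buy HKD at ask) = HKD 13,802,638.82

Net profit: HKD 143,638.82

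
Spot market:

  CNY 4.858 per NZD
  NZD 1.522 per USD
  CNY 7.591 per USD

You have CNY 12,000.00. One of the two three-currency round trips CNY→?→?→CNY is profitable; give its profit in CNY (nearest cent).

Profitable loop is CNY → NZD → USD → CNY:
CNY 12,000.00 ÷ 4.858 = NZD 2,470.15
NZD 2,470.15 ÷ 1.522 = USD 1,622.96
USD 1,622.96 × 7.591 = CNY 12,319.93
Profit = CNY 12,319.93 − CNY 12,000.00

Profit: CNY 319.93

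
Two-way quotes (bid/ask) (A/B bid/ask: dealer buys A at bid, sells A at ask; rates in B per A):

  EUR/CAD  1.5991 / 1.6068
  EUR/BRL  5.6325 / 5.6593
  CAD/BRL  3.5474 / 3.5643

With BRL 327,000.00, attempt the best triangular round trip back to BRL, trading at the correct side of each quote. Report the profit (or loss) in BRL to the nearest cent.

Best loop BRL → EUR → CAD → BRL:
BRL 327,000.00 ÷ 5.6593 (buy EUR at ask) = EUR 57,781.00
EUR 57,781.00 × 1.5991 (sell EUR at bid) = CAD 92,397.59
CAD 92,397.59 × 3.5474 (sell CAD at bid) = BRL 327,771.22

Net profit: BRL 771.22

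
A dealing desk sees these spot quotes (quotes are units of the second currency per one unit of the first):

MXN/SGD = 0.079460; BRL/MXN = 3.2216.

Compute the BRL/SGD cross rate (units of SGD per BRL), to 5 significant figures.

1 BRL × 3.2216 = 3.2216 MXN
3.2216 MXN × 0.079460 = 0.255988 SGD

BRL/SGD = 0.25599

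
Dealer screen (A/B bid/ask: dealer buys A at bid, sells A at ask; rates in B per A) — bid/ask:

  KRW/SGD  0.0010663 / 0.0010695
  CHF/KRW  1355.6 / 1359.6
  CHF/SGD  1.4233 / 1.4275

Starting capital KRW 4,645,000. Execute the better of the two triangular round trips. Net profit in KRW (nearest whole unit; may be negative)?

Best loop KRW → SGD → CHF → KRW:
KRW 4,645,000 × 0.0010663 (sell KRW at bid) = SGD 4,952.96
SGD 4,952.96 ÷ 1.4275 (buy CHF at ask) = CHF 3,469.68
CHF 3,469.68 × 1355.6 (sell CHF at bid) = KRW 4,703,494

Net profit: KRW 58,494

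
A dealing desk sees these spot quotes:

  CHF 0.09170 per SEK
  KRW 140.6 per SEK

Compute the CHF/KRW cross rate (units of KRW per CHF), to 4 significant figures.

1 CHF ÷ 0.09170 = 10.9051 SEK
10.9051 SEK × 140.6 = 1533.26 KRW

CHF/KRW = 1533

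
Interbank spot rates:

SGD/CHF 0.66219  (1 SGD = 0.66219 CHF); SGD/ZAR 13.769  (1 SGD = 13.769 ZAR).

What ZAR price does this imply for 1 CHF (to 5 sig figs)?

CHF/ZAR = 20.793

1 CHF ÷ 0.66219 = 1.51014 SGD
1.51014 SGD × 13.769 = 20.7931 ZAR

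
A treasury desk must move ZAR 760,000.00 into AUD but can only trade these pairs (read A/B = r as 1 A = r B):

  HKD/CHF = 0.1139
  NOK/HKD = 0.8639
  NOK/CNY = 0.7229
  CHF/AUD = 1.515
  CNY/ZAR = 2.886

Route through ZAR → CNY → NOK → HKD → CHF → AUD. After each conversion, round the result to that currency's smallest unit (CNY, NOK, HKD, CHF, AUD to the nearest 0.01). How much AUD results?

ZAR 760,000.00 ÷ 2.886 = CNY 263,340.26
CNY 263,340.26 ÷ 0.7229 = NOK 364,283.11
NOK 364,283.11 × 0.8639 = HKD 314,704.18
HKD 314,704.18 × 0.1139 = CHF 35,844.81
CHF 35,844.81 × 1.515 = AUD 54,304.89

AUD 54,304.89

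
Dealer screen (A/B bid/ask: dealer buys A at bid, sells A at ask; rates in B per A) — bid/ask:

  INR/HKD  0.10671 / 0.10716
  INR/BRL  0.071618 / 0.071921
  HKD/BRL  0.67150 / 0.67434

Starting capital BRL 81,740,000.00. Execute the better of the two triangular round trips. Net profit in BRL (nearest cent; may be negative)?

Best loop BRL → INR → HKD → BRL:
BRL 81,740,000.00 ÷ 0.071921 (buy INR at ask) = INR 1,136,524,798.04
INR 1,136,524,798.04 × 0.10671 (sell INR at bid) = HKD 121,278,561.20
HKD 121,278,561.20 × 0.67150 (sell HKD at bid) = BRL 81,438,553.85

Net result: BRL -301,446.15 (no profitable arbitrage after spreads)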